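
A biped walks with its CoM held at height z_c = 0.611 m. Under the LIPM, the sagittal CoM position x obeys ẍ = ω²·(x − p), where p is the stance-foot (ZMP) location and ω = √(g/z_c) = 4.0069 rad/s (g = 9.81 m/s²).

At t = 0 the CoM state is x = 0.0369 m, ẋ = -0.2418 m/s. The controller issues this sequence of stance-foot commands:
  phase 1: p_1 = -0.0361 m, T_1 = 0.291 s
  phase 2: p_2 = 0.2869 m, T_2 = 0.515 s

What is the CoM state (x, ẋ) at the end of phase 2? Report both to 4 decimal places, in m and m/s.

x = -0.8427, ẋ = -4.3831

phase 1: p=-0.0361, T=0.291, ωT=1.166008, cosh=1.760382, sinh=1.448774; start (x,ẋ)=(0.036900, -0.241800) → end (x,ẋ)=(0.004980, -0.001889)
phase 2: p=0.2869, T=0.515, ωT=2.063553, cosh=4.000451, sinh=3.873449; start (x,ẋ)=(0.004980, -0.001889) → end (x,ẋ)=(-0.842732, -4.383096)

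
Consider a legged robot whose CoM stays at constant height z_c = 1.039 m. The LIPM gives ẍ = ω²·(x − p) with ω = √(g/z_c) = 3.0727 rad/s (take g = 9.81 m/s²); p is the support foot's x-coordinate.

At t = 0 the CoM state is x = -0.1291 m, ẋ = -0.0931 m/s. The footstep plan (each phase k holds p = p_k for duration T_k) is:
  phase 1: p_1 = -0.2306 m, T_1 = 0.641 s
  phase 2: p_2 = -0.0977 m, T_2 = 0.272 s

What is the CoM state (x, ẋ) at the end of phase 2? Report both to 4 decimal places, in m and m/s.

phase 1: p=-0.2306, T=0.641, ωT=1.969601, cosh=3.653663, sinh=3.514151; start (x,ẋ)=(-0.129100, -0.093100) → end (x,ẋ)=(0.033771, 0.755834)
phase 2: p=-0.0977, T=0.272, ωT=0.835774, cosh=1.370069, sinh=0.936530; start (x,ẋ)=(0.033771, 0.755834) → end (x,ẋ)=(0.312796, 1.413877)

x = 0.3128, ẋ = 1.4139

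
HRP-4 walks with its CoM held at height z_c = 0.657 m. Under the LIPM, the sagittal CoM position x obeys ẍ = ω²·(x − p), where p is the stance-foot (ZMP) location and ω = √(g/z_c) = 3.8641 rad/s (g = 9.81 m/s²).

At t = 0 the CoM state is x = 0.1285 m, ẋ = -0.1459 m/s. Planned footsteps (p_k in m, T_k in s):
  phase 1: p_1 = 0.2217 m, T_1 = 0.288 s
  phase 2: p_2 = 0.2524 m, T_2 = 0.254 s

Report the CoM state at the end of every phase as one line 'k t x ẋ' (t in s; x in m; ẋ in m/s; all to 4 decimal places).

phase 1: p=0.2217, T=0.288, ωT=1.112861, cosh=1.685835, sinh=1.357217; start (x,ẋ)=(0.128500, -0.145900) → end (x,ẋ)=(0.013335, -0.734743)
phase 2: p=0.2524, T=0.254, ωT=0.981481, cosh=1.521581, sinh=1.146825; start (x,ẋ)=(0.013335, -0.734743) → end (x,ẋ)=(-0.329422, -2.177377)

1 0.2880 0.0133 -0.7347
2 0.5420 -0.3294 -2.1774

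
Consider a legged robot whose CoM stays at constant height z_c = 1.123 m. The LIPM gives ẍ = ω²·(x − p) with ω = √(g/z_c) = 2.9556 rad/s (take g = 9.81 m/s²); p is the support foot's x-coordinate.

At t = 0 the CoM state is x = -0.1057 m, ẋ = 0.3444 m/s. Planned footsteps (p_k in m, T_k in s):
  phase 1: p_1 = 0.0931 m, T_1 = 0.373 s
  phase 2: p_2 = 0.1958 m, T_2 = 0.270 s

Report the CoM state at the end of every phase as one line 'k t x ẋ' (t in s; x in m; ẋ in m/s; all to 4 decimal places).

1 0.3730 -0.0831 -0.2114
2 0.6430 -0.2401 -1.0124

phase 1: p=0.0931, T=0.373, ωT=1.102439, cosh=1.671781, sinh=1.339721; start (x,ẋ)=(-0.105700, 0.344400) → end (x,ẋ)=(-0.083140, -0.211423)
phase 2: p=0.1958, T=0.270, ωT=0.798012, cosh=1.335672, sinh=0.885449; start (x,ẋ)=(-0.083140, -0.211423) → end (x,ẋ)=(-0.240111, -1.012386)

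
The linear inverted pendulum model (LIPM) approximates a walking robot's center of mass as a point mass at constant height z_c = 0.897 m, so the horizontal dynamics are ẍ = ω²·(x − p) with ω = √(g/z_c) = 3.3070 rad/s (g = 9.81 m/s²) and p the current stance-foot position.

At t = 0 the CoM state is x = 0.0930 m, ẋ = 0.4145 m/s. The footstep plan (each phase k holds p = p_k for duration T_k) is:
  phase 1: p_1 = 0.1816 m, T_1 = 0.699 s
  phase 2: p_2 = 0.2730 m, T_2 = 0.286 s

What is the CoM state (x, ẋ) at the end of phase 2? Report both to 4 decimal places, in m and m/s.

x = 0.6108, ẋ = 1.2616

phase 1: p=0.1816, T=0.699, ωT=2.311593, cosh=5.094795, sinh=4.995691; start (x,ẋ)=(0.093000, 0.414500) → end (x,ẋ)=(0.356362, 0.648054)
phase 2: p=0.2730, T=0.286, ωT=0.945802, cosh=1.481623, sinh=1.093255; start (x,ẋ)=(0.356362, 0.648054) → end (x,ẋ)=(0.610750, 1.261558)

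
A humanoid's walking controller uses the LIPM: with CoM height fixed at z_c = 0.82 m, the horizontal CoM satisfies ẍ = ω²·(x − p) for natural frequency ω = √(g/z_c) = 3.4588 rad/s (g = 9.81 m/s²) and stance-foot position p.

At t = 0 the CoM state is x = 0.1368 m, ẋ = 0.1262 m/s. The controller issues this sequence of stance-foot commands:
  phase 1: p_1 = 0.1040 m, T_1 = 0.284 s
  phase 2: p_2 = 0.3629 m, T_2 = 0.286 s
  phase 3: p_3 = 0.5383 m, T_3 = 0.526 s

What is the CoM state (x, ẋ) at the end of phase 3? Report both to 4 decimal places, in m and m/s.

phase 1: p=0.1040, T=0.284, ωT=0.982299, cosh=1.522519, sinh=1.148070; start (x,ẋ)=(0.136800, 0.126200) → end (x,ẋ)=(0.195828, 0.322389)
phase 2: p=0.3629, T=0.286, ωT=0.989217, cosh=1.530498, sinh=1.158630; start (x,ẋ)=(0.195828, 0.322389) → end (x,ẋ)=(0.215190, -0.176121)
phase 3: p=0.5383, T=0.526, ωT=1.819329, cosh=3.164926, sinh=3.002791; start (x,ẋ)=(0.215190, -0.176121) → end (x,ẋ)=(-0.637219, -3.913244)

x = -0.6372, ẋ = -3.9132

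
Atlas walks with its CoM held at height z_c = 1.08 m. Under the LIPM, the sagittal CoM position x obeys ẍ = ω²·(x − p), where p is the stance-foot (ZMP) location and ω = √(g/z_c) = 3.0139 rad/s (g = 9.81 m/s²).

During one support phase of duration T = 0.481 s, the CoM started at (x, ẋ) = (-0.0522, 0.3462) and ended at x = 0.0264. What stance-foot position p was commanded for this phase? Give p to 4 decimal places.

ωT = 3.0139·0.481 = 1.449686; cosh(ωT) = 2.248210, sinh(ωT) = 2.013566
x(T) = p + (x₀−p)·cosh(ωT) + (ẋ₀/ω)·sinh(ωT) ⇒ p·(1 − cosh) = x(T) − x₀·cosh − (ẋ₀/ω)·sinh
numerator   = 0.0264 − (-0.0522)·2.248210 − (0.3462/3.0139)·2.013566 = -0.087537
denominator = 1 − 2.248210 = -1.248210
p = -0.087537 / -1.248210 = 0.0701

p = 0.0701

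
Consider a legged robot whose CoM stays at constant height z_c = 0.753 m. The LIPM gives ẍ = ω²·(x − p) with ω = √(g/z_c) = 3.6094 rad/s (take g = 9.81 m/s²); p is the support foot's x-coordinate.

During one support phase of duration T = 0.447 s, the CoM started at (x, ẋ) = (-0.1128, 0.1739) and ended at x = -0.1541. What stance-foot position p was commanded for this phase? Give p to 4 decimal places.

p = -0.0150

ωT = 3.6094·0.447 = 1.613402; cosh(ωT) = 2.609534, sinh(ωT) = 2.410325
x(T) = p + (x₀−p)·cosh(ωT) + (ẋ₀/ω)·sinh(ωT) ⇒ p·(1 − cosh) = x(T) − x₀·cosh − (ẋ₀/ω)·sinh
numerator   = -0.1541 − (-0.1128)·2.609534 − (0.1739/3.6094)·2.410325 = 0.024127
denominator = 1 − 2.609534 = -1.609534
p = 0.024127 / -1.609534 = -0.0150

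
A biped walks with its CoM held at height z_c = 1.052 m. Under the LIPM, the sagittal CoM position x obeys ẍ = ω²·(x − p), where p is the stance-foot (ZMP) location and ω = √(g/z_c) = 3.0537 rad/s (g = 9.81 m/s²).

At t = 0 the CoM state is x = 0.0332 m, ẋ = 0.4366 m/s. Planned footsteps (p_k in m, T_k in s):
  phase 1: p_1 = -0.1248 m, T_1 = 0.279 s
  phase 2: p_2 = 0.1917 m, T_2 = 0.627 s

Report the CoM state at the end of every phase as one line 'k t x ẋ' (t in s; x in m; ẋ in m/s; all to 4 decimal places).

phase 1: p=-0.1248, T=0.279, ωT=0.851982, cosh=1.385429, sinh=0.958860; start (x,ẋ)=(0.033200, 0.436600) → end (x,ẋ)=(0.231190, 1.067514)
phase 2: p=0.1917, T=0.627, ωT=1.914670, cosh=3.466045, sinh=3.318654; start (x,ẋ)=(0.231190, 1.067514) → end (x,ẋ)=(1.488710, 4.100248)

1 0.2790 0.2312 1.0675
2 0.9060 1.4887 4.1002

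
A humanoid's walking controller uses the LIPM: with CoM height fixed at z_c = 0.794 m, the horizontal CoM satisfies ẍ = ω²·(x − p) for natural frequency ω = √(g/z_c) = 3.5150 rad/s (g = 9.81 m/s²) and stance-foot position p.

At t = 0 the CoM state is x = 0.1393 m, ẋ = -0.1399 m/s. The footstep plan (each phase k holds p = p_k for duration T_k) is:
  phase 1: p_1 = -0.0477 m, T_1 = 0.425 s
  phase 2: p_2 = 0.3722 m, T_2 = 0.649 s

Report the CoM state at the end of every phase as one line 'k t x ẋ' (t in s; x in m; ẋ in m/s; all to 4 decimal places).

phase 1: p=-0.0477, T=0.425, ωT=1.493875, cosh=2.339412, sinh=2.114911; start (x,ẋ)=(0.139300, -0.139900) → end (x,ẋ)=(0.305595, 1.062858)
phase 2: p=0.3722, T=0.649, ωT=2.281235, cosh=4.945460, sinh=4.843302; start (x,ẋ)=(0.305595, 1.062858) → end (x,ẋ)=(1.507313, 4.122419)

1 0.4250 0.3056 1.0629
2 1.0740 1.5073 4.1224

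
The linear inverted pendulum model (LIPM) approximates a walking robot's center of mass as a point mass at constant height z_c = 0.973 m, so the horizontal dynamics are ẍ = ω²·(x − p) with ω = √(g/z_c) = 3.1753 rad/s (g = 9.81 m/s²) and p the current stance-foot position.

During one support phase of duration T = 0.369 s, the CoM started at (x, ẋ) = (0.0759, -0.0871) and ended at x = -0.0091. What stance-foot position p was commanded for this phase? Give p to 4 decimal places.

p = 0.1344

ωT = 3.1753·0.369 = 1.171686; cosh(ωT) = 1.768636, sinh(ωT) = 1.458792
x(T) = p + (x₀−p)·cosh(ωT) + (ẋ₀/ω)·sinh(ωT) ⇒ p·(1 − cosh) = x(T) − x₀·cosh − (ẋ₀/ω)·sinh
numerator   = -0.0091 − (0.0759)·1.768636 − (-0.0871/3.1753)·1.458792 = -0.103324
denominator = 1 − 1.768636 = -0.768636
p = -0.103324 / -0.768636 = 0.1344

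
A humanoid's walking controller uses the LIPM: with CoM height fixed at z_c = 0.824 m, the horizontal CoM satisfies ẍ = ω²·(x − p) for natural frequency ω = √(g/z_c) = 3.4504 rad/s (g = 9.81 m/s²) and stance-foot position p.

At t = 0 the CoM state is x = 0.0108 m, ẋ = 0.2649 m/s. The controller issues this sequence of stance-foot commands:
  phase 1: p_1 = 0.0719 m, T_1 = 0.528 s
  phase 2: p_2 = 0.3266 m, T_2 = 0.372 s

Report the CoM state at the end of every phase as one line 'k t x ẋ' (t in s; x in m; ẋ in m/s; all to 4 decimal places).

phase 1: p=0.0719, T=0.528, ωT=1.821811, cosh=3.172390, sinh=3.010657; start (x,ẋ)=(0.010800, 0.264900) → end (x,ẋ)=(0.109206, 0.205661)
phase 2: p=0.3266, T=0.372, ωT=1.283549, cosh=1.943239, sinh=1.666187; start (x,ẋ)=(0.109206, 0.205661) → end (x,ẋ)=(0.003465, -0.850150)

1 0.5280 0.1092 0.2057
2 0.9000 0.0035 -0.8502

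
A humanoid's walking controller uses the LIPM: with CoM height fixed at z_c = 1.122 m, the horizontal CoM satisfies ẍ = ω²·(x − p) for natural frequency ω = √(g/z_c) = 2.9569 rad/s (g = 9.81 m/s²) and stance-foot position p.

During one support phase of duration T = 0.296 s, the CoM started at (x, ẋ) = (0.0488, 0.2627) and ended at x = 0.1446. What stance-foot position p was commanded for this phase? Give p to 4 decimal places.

p = 0.0299

ωT = 2.9569·0.296 = 0.875242; cosh(ωT) = 1.408109, sinh(ωT) = 0.991348
x(T) = p + (x₀−p)·cosh(ωT) + (ẋ₀/ω)·sinh(ωT) ⇒ p·(1 − cosh) = x(T) − x₀·cosh − (ẋ₀/ω)·sinh
numerator   = 0.1446 − (0.0488)·1.408109 − (0.2627/2.9569)·0.991348 = -0.012190
denominator = 1 − 1.408109 = -0.408109
p = -0.012190 / -0.408109 = 0.0299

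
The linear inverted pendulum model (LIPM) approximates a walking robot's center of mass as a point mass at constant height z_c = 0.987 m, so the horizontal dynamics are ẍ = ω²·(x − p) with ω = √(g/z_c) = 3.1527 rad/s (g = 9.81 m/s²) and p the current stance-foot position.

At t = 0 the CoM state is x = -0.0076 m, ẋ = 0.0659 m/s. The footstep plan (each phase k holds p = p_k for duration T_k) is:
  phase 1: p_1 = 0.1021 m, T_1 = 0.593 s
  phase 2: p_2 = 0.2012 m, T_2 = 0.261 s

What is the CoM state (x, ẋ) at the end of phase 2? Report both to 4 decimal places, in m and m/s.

phase 1: p=0.1021, T=0.593, ωT=1.869551, cosh=3.319789, sinh=3.165596; start (x,ẋ)=(-0.007600, 0.065900) → end (x,ẋ)=(-0.195911, -0.876051)
phase 2: p=0.2012, T=0.261, ωT=0.822855, cosh=1.358083, sinh=0.918907; start (x,ẋ)=(-0.195911, -0.876051) → end (x,ẋ)=(-0.593450, -2.340197)

x = -0.5934, ẋ = -2.3402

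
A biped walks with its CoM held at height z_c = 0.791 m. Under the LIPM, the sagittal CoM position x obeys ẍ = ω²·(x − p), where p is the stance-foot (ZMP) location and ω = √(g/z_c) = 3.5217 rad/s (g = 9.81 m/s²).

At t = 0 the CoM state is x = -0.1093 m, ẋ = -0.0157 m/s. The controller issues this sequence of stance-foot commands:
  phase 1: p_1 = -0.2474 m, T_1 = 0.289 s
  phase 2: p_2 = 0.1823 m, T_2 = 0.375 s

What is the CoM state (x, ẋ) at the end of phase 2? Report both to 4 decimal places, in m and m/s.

x = 0.0196, ẋ = -0.2174

phase 1: p=-0.2474, T=0.289, ωT=1.017771, cosh=1.564210, sinh=1.202811; start (x,ẋ)=(-0.109300, -0.015700) → end (x,ẋ)=(-0.036745, 0.560425)
phase 2: p=0.1823, T=0.375, ωT=1.320638, cosh=2.006387, sinh=1.739422; start (x,ẋ)=(-0.036745, 0.560425) → end (x,ẋ)=(0.019614, -0.217378)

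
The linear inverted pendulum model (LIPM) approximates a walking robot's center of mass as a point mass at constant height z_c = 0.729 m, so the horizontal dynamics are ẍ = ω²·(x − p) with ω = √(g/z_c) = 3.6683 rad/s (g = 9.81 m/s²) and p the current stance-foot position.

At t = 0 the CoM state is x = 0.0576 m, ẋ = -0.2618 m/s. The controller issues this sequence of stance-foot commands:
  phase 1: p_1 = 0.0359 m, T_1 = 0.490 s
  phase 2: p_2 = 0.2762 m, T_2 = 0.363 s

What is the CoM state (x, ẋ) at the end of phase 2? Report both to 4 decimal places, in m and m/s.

phase 1: p=0.0359, T=0.490, ωT=1.797467, cosh=3.100031, sinh=2.934312; start (x,ẋ)=(0.057600, -0.261800) → end (x,ẋ)=(-0.106246, -0.578011)
phase 2: p=0.2762, T=0.363, ωT=1.331593, cosh=2.025564, sinh=1.761507; start (x,ẋ)=(-0.106246, -0.578011) → end (x,ẋ)=(-0.776028, -3.642063)

x = -0.7760, ẋ = -3.6421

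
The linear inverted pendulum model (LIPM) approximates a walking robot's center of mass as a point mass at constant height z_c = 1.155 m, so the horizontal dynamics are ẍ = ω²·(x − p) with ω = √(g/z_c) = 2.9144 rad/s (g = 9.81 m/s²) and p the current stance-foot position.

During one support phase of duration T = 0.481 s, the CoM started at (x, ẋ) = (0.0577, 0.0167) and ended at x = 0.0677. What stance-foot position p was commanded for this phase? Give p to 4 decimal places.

ωT = 2.9144·0.481 = 1.401826; cosh(ωT) = 2.154380, sinh(ωT) = 1.908233
x(T) = p + (x₀−p)·cosh(ωT) + (ẋ₀/ω)·sinh(ωT) ⇒ p·(1 − cosh) = x(T) − x₀·cosh − (ẋ₀/ω)·sinh
numerator   = 0.0677 − (0.0577)·2.154380 − (0.0167/2.9144)·1.908233 = -0.067542
denominator = 1 − 2.154380 = -1.154380
p = -0.067542 / -1.154380 = 0.0585

p = 0.0585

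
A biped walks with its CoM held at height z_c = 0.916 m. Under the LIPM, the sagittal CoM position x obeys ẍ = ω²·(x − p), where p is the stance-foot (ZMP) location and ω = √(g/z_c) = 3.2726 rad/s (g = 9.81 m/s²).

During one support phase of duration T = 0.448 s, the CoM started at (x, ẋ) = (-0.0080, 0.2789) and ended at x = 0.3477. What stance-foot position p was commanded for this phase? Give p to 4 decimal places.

ωT = 3.2726·0.448 = 1.466125; cosh(ωT) = 2.281616, sinh(ωT) = 2.050798
x(T) = p + (x₀−p)·cosh(ωT) + (ẋ₀/ω)·sinh(ωT) ⇒ p·(1 − cosh) = x(T) − x₀·cosh − (ẋ₀/ω)·sinh
numerator   = 0.3477 − (-0.0080)·2.281616 − (0.2789/3.2726)·2.050798 = 0.191178
denominator = 1 − 2.281616 = -1.281616
p = 0.191178 / -1.281616 = -0.1492

p = -0.1492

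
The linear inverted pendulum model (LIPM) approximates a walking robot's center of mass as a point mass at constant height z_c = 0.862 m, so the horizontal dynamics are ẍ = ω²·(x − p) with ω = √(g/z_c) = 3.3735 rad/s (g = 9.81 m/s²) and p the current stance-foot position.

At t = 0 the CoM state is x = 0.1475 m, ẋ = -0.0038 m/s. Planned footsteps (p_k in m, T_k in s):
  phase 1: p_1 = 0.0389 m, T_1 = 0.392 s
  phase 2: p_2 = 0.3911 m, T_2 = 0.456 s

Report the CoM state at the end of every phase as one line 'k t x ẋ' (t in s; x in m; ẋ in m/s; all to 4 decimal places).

phase 1: p=0.0389, T=0.392, ωT=1.322412, cosh=2.009477, sinh=1.742985; start (x,ẋ)=(0.147500, -0.003800) → end (x,ẋ)=(0.255166, 0.630928)
phase 2: p=0.3911, T=0.456, ωT=1.538316, cosh=2.435742, sinh=2.221000; start (x,ẋ)=(0.255166, 0.630928) → end (x,ẋ)=(0.475381, 0.518284)

1 0.3920 0.2552 0.6309
2 0.8480 0.4754 0.5183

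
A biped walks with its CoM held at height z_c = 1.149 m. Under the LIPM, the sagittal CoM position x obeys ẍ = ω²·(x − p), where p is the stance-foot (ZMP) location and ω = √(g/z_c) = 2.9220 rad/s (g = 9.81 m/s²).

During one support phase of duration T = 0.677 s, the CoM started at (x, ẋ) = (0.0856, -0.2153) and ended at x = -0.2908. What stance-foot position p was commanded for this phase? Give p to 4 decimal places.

p = 0.1285

ωT = 2.9220·0.677 = 1.978194; cosh(ωT) = 3.683997, sinh(ωT) = 3.545678
x(T) = p + (x₀−p)·cosh(ωT) + (ẋ₀/ω)·sinh(ωT) ⇒ p·(1 − cosh) = x(T) − x₀·cosh − (ẋ₀/ω)·sinh
numerator   = -0.2908 − (0.0856)·3.683997 − (-0.2153/2.9220)·3.545678 = -0.344896
denominator = 1 − 3.683997 = -2.683997
p = -0.344896 / -2.683997 = 0.1285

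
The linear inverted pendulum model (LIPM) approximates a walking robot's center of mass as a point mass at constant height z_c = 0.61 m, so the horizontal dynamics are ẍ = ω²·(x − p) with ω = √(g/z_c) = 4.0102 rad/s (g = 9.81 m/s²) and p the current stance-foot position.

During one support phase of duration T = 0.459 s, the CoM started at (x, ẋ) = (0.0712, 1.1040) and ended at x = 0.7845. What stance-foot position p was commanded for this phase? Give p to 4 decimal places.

ωT = 4.0102·0.459 = 1.840682; cosh(ωT) = 3.229771, sinh(ωT) = 3.071062
x(T) = p + (x₀−p)·cosh(ωT) + (ẋ₀/ω)·sinh(ωT) ⇒ p·(1 − cosh) = x(T) − x₀·cosh − (ẋ₀/ω)·sinh
numerator   = 0.7845 − (0.0712)·3.229771 − (1.1040/4.0102)·3.071062 = -0.290917
denominator = 1 − 3.229771 = -2.229771
p = -0.290917 / -2.229771 = 0.1305

p = 0.1305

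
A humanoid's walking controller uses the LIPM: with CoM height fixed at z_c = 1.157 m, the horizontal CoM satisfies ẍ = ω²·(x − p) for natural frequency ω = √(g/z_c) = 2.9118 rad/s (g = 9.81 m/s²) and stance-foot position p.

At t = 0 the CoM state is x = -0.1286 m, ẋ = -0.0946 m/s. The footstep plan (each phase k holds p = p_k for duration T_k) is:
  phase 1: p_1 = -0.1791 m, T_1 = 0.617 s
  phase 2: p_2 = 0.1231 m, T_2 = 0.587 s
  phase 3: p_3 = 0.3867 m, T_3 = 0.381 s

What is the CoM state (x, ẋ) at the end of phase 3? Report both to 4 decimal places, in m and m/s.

phase 1: p=-0.1791, T=0.617, ωT=1.796581, cosh=3.097431, sinh=2.931566; start (x,ẋ)=(-0.128600, -0.094600) → end (x,ẋ)=(-0.117922, 0.138058)
phase 2: p=0.1231, T=0.587, ωT=1.709227, cosh=2.852846, sinh=2.671841; start (x,ẋ)=(-0.117922, 0.138058) → end (x,ẋ)=(-0.437818, -1.481260)
phase 3: p=0.3867, T=0.381, ωT=1.109396, cosh=1.681142, sinh=1.351384; start (x,ẋ)=(-0.437818, -1.481260) → end (x,ẋ)=(-1.686893, -5.734653)

x = -1.6869, ẋ = -5.7347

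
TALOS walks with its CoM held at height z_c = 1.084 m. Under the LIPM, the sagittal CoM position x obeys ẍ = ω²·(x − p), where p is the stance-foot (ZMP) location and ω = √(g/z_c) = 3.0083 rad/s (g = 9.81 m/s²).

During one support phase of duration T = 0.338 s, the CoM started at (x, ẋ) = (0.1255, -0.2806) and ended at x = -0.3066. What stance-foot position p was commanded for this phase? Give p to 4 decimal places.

ωT = 3.0083·0.338 = 1.016805; cosh(ωT) = 1.563049, sinh(ωT) = 1.201300
x(T) = p + (x₀−p)·cosh(ωT) + (ẋ₀/ω)·sinh(ωT) ⇒ p·(1 − cosh) = x(T) − x₀·cosh − (ẋ₀/ω)·sinh
numerator   = -0.3066 − (0.1255)·1.563049 − (-0.2806/3.0083)·1.201300 = -0.390711
denominator = 1 − 1.563049 = -0.563049
p = -0.390711 / -0.563049 = 0.6939

p = 0.6939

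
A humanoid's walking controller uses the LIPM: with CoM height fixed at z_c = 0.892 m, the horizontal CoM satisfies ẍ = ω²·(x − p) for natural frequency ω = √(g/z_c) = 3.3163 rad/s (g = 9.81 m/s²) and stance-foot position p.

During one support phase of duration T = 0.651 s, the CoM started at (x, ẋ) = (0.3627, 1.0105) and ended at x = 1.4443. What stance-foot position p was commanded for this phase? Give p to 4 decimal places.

p = 0.4278

ωT = 3.3163·0.651 = 2.158911; cosh(ωT) = 4.388577, sinh(ωT) = 4.273126
x(T) = p + (x₀−p)·cosh(ωT) + (ẋ₀/ω)·sinh(ωT) ⇒ p·(1 − cosh) = x(T) − x₀·cosh − (ẋ₀/ω)·sinh
numerator   = 1.4443 − (0.3627)·4.388577 − (1.0105/3.3163)·4.273126 = -1.449488
denominator = 1 − 4.388577 = -3.388577
p = -1.449488 / -3.388577 = 0.4278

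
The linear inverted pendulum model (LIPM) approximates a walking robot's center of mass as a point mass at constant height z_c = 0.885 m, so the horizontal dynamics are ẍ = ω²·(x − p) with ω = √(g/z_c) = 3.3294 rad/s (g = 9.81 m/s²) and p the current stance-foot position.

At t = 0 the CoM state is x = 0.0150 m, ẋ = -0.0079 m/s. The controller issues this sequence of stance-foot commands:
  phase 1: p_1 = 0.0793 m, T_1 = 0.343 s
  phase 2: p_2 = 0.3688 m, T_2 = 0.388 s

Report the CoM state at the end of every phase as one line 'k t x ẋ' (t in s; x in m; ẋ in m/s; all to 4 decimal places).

phase 1: p=0.0793, T=0.343, ωT=1.141984, cosh=1.726082, sinh=1.406897; start (x,ẋ)=(0.015000, -0.007900) → end (x,ẋ)=(-0.035025, -0.314825)
phase 2: p=0.3688, T=0.388, ωT=1.291807, cosh=1.957066, sinh=1.682292; start (x,ẋ)=(-0.035025, -0.314825) → end (x,ẋ)=(-0.580589, -2.877968)

1 0.3430 -0.0350 -0.3148
2 0.7310 -0.5806 -2.8780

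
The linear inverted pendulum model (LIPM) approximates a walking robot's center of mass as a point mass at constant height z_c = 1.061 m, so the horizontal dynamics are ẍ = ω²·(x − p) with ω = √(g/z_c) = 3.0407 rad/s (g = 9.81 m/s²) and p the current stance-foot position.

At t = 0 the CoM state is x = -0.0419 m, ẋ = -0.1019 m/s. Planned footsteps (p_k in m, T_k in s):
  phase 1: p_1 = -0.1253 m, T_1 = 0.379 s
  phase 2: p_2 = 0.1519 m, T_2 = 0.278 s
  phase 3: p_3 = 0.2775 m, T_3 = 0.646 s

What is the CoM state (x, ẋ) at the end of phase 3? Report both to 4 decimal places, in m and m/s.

phase 1: p=-0.1253, T=0.379, ωT=1.152425, cosh=1.740866, sinh=1.424996; start (x,ẋ)=(-0.041900, -0.101900) → end (x,ẋ)=(-0.027866, 0.183977)
phase 2: p=0.1519, T=0.278, ωT=0.845315, cosh=1.379066, sinh=0.949644; start (x,ẋ)=(-0.027866, 0.183977) → end (x,ẋ)=(-0.038552, -0.265374)
phase 3: p=0.2775, T=0.646, ωT=1.964292, cosh=3.635060, sinh=3.494805; start (x,ẋ)=(-0.038552, -0.265374) → end (x,ẋ)=(-1.176372, -4.323221)

x = -1.1764, ẋ = -4.3232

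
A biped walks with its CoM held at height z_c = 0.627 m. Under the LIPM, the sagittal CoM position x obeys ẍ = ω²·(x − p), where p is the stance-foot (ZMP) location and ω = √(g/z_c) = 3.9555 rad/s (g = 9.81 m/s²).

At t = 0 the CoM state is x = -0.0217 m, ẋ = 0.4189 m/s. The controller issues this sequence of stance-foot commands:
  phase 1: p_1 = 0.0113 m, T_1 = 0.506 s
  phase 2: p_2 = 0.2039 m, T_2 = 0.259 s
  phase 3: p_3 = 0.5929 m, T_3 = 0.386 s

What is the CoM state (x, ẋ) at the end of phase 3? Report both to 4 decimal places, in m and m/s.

phase 1: p=0.0113, T=0.506, ωT=2.001483, cosh=3.767578, sinh=3.632444; start (x,ẋ)=(-0.021700, 0.418900) → end (x,ẋ)=(0.271657, 1.104090)
phase 2: p=0.2039, T=0.259, ωT=1.024474, cosh=1.572308, sinh=1.213323; start (x,ẋ)=(0.271657, 1.104090) → end (x,ẋ)=(0.649108, 2.061157)
phase 3: p=0.5929, T=0.386, ωT=1.526823, cosh=2.410376, sinh=2.193152; start (x,ẋ)=(0.649108, 2.061157) → end (x,ẋ)=(1.871203, 5.455766)

x = 1.8712, ẋ = 5.4558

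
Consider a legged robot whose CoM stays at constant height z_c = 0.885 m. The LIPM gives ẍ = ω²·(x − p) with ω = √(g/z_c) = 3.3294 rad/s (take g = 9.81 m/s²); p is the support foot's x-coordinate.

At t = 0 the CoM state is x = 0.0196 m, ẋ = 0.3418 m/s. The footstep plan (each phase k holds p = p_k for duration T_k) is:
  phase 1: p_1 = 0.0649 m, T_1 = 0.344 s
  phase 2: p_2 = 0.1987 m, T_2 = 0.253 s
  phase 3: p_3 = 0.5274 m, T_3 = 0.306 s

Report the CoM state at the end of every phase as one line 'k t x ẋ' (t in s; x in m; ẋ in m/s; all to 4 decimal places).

1 0.3440 0.1315 0.3785
2 0.5970 0.2137 0.3094
3 0.9030 0.1483 -0.7733

phase 1: p=0.0649, T=0.344, ωT=1.145314, cosh=1.730776, sinh=1.412651; start (x,ẋ)=(0.019600, 0.341800) → end (x,ẋ)=(0.131520, 0.378520)
phase 2: p=0.1987, T=0.253, ωT=0.842338, cosh=1.376246, sinh=0.945544; start (x,ẋ)=(0.131520, 0.378520) → end (x,ẋ)=(0.213743, 0.309449)
phase 3: p=0.5274, T=0.306, ωT=1.018796, cosh=1.565444, sinh=1.204415; start (x,ẋ)=(0.213743, 0.309449) → end (x,ẋ)=(0.148332, -0.773331)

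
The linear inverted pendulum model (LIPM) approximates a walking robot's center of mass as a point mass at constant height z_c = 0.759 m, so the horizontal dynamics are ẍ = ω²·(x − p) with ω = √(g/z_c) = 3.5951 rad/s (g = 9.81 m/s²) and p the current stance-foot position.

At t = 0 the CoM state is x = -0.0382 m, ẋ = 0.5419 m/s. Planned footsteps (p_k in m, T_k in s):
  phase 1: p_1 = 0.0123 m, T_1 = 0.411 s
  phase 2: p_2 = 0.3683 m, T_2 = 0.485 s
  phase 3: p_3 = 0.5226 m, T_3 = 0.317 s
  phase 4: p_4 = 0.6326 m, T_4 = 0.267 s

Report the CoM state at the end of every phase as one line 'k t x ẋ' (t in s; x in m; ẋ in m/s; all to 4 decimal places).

1 0.4110 0.2090 0.8721
2 0.8960 0.5712 0.9821
3 1.2130 0.9895 1.9370
4 1.4800 1.7673 4.3298

phase 1: p=0.0123, T=0.411, ωT=1.477586, cosh=2.305271, sinh=2.077083; start (x,ẋ)=(-0.038200, 0.541900) → end (x,ẋ)=(0.208969, 0.872127)
phase 2: p=0.3683, T=0.485, ωT=1.743623, cosh=2.946455, sinh=2.771570; start (x,ẋ)=(0.208969, 0.872127) → end (x,ẋ)=(0.571186, 0.982094)
phase 3: p=0.5226, T=0.317, ωT=1.139647, cosh=1.722798, sinh=1.402866; start (x,ẋ)=(0.571186, 0.982094) → end (x,ẋ)=(0.989532, 1.936989)
phase 4: p=0.6326, T=0.267, ωT=0.959892, cosh=1.497174, sinh=1.114240; start (x,ẋ)=(0.989532, 1.936989) → end (x,ẋ)=(1.767326, 4.329810)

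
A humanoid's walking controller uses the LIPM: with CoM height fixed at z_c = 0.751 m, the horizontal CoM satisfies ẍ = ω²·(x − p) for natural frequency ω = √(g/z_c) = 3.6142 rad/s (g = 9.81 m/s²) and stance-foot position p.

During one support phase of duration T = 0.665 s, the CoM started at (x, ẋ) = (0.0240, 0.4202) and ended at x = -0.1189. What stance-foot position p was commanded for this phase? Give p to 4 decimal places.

p = 0.1946

ωT = 3.6142·0.665 = 2.403443; cosh(ωT) = 5.575800, sinh(ωT) = 5.485394
x(T) = p + (x₀−p)·cosh(ωT) + (ẋ₀/ω)·sinh(ωT) ⇒ p·(1 − cosh) = x(T) − x₀·cosh − (ẋ₀/ω)·sinh
numerator   = -0.1189 − (0.0240)·5.575800 − (0.4202/3.6142)·5.485394 = -0.890471
denominator = 1 − 5.575800 = -4.575800
p = -0.890471 / -4.575800 = 0.1946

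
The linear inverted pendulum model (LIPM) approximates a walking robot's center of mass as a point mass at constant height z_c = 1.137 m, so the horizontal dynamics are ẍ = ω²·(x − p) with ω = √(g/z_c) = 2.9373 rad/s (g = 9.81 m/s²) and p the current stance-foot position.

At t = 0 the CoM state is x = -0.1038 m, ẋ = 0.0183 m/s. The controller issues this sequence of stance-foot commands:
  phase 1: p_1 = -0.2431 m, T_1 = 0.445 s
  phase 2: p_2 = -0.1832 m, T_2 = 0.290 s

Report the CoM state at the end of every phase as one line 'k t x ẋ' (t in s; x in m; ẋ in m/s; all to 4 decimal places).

phase 1: p=-0.2431, T=0.445, ωT=1.307098, cosh=1.983020, sinh=1.712416; start (x,ẋ)=(-0.103800, 0.018300) → end (x,ẋ)=(0.043803, 0.736951)
phase 2: p=-0.1832, T=0.290, ωT=0.851817, cosh=1.385270, sinh=0.958631; start (x,ẋ)=(0.043803, 0.736951) → end (x,ẋ)=(0.371776, 1.660070)

1 0.4450 0.0438 0.7370
2 0.7350 0.3718 1.6601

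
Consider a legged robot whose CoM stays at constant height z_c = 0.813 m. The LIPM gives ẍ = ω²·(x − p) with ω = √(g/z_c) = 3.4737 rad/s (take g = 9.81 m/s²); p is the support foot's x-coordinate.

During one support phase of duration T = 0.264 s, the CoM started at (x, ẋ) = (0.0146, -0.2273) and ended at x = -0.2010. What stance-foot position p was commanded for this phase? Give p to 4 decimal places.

ωT = 3.4737·0.264 = 0.917057; cosh(ωT) = 1.450805, sinh(ωT) = 1.051111
x(T) = p + (x₀−p)·cosh(ωT) + (ẋ₀/ω)·sinh(ωT) ⇒ p·(1 − cosh) = x(T) − x₀·cosh − (ẋ₀/ω)·sinh
numerator   = -0.2010 − (0.0146)·1.450805 − (-0.2273/3.4737)·1.051111 = -0.153403
denominator = 1 − 1.450805 = -0.450805
p = -0.153403 / -0.450805 = 0.3403

p = 0.3403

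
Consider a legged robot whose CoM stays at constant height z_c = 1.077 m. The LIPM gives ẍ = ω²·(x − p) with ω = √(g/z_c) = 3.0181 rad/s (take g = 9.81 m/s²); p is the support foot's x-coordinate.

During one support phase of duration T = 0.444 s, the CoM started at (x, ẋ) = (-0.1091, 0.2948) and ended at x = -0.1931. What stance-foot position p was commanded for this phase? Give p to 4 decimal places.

p = 0.1386

ωT = 3.0181·0.444 = 1.340036; cosh(ωT) = 2.040509, sinh(ωT) = 1.778673
x(T) = p + (x₀−p)·cosh(ωT) + (ẋ₀/ω)·sinh(ωT) ⇒ p·(1 − cosh) = x(T) − x₀·cosh − (ẋ₀/ω)·sinh
numerator   = -0.1931 − (-0.1091)·2.040509 − (0.2948/3.0181)·1.778673 = -0.144217
denominator = 1 − 2.040509 = -1.040509
p = -0.144217 / -1.040509 = 0.1386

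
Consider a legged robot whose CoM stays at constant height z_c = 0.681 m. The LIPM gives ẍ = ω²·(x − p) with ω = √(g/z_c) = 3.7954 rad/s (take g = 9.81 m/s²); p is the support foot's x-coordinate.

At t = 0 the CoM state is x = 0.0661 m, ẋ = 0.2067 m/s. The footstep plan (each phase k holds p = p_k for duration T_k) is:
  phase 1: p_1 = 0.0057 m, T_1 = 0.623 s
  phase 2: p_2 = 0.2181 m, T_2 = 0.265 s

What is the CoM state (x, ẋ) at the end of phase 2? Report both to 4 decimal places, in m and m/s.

x = 1.5595, ẋ = 5.3853

phase 1: p=0.0057, T=0.623, ωT=2.364534, cosh=5.366538, sinh=5.272544; start (x,ẋ)=(0.066100, 0.206700) → end (x,ẋ)=(0.616985, 2.317953)
phase 2: p=0.2181, T=0.265, ωT=1.005781, cosh=1.549900, sinh=1.184141; start (x,ẋ)=(0.616985, 2.317953) → end (x,ẋ)=(1.559519, 5.385301)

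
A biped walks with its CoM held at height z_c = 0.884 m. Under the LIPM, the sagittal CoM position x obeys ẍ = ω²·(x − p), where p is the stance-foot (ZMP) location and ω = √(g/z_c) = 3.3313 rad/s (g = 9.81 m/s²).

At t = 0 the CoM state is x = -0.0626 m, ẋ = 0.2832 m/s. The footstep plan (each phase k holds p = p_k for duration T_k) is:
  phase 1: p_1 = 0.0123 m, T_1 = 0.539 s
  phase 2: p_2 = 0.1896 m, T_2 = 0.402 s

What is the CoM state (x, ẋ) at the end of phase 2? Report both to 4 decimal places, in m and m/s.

x = -0.0592, ẋ = -0.6508

phase 1: p=0.0123, T=0.539, ωT=1.795571, cosh=3.094472, sinh=2.928439; start (x,ẋ)=(-0.062600, 0.283200) → end (x,ẋ)=(0.029476, 0.145667)
phase 2: p=0.1896, T=0.402, ωT=1.339183, cosh=2.038991, sinh=1.776932; start (x,ẋ)=(0.029476, 0.145667) → end (x,ẋ)=(-0.059192, -0.650839)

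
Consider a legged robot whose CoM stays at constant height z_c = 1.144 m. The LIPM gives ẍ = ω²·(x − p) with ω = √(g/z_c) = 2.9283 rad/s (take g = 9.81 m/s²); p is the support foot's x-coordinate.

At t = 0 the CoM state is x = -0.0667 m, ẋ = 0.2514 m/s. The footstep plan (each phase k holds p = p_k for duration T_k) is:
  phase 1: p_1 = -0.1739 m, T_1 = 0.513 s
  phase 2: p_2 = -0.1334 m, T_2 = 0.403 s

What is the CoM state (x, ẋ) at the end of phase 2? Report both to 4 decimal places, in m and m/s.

x = 1.2063, ẋ = 3.9552

phase 1: p=-0.1739, T=0.513, ωT=1.502218, cosh=2.357138, sinh=2.134502; start (x,ẋ)=(-0.066700, 0.251400) → end (x,ẋ)=(0.262036, 1.262634)
phase 2: p=-0.1334, T=0.403, ωT=1.180105, cosh=1.780981, sinh=1.473735; start (x,ẋ)=(0.262036, 1.262634) → end (x,ẋ)=(1.206314, 3.955247)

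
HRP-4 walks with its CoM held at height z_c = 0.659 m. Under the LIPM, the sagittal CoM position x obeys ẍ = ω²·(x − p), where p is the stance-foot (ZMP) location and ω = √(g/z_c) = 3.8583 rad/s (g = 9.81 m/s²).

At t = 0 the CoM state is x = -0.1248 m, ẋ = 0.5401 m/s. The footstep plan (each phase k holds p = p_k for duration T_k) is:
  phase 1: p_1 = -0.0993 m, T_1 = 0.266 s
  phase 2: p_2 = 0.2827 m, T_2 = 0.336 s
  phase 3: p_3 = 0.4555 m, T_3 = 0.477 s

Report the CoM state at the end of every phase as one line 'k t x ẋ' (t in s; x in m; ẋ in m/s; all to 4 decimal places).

phase 1: p=-0.0993, T=0.266, ωT=1.026308, cosh=1.574535, sinh=1.216208; start (x,ẋ)=(-0.124800, 0.540100) → end (x,ẋ)=(0.030799, 0.730748)
phase 2: p=0.2827, T=0.336, ωT=1.296389, cosh=1.964794, sinh=1.691276; start (x,ẋ)=(0.030799, 0.730748) → end (x,ẋ)=(0.108088, -0.207999)
phase 3: p=0.4555, T=0.477, ωT=1.840409, cosh=3.228934, sinh=3.070181; start (x,ẋ)=(0.108088, -0.207999) → end (x,ẋ)=(-0.831783, -4.786951)

1 0.2660 0.0308 0.7307
2 0.6020 0.1081 -0.2080
3 1.0790 -0.8318 -4.7870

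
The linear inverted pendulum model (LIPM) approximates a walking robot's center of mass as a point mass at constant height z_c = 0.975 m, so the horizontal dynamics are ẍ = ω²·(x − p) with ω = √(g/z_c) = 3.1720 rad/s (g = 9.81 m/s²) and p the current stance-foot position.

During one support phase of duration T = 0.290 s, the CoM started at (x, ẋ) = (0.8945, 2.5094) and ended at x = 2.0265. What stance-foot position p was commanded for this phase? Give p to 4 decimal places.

ωT = 3.1720·0.290 = 0.919880; cosh(ωT) = 1.453778, sinh(ωT) = 1.055211
x(T) = p + (x₀−p)·cosh(ωT) + (ẋ₀/ω)·sinh(ωT) ⇒ p·(1 − cosh) = x(T) − x₀·cosh − (ẋ₀/ω)·sinh
numerator   = 2.0265 − (0.8945)·1.453778 − (2.5094/3.1720)·1.055211 = -0.108692
denominator = 1 − 1.453778 = -0.453778
p = -0.108692 / -0.453778 = 0.2395

p = 0.2395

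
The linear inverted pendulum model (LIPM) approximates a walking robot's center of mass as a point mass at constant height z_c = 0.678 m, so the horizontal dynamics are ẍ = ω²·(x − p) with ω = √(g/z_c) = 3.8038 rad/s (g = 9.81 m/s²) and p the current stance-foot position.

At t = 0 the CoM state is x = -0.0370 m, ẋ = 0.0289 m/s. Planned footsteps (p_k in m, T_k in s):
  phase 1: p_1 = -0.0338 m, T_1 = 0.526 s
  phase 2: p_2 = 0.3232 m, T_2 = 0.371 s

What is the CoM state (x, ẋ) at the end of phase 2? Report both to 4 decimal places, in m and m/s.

phase 1: p=-0.0338, T=0.526, ωT=2.000799, cosh=3.765094, sinh=3.629867; start (x,ẋ)=(-0.037000, 0.028900) → end (x,ẋ)=(-0.018270, 0.064628)
phase 2: p=0.3232, T=0.371, ωT=1.411210, cosh=2.172381, sinh=1.928533; start (x,ẋ)=(-0.018270, 0.064628) → end (x,ẋ)=(-0.385836, -2.364542)

x = -0.3858, ẋ = -2.3645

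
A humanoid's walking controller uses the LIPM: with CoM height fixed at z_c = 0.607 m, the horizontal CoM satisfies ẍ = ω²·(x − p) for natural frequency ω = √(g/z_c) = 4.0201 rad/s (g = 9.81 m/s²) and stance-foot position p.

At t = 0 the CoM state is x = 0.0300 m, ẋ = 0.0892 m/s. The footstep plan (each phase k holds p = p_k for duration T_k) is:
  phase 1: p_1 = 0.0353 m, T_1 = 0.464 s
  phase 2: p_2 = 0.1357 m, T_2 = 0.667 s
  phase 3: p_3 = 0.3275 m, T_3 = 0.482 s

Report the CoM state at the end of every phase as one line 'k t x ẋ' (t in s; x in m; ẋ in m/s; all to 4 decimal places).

phase 1: p=0.0353, T=0.464, ωT=1.865326, cosh=3.306445, sinh=3.151599; start (x,ẋ)=(0.030000, 0.089200) → end (x,ẋ)=(0.087705, 0.227785)
phase 2: p=0.1357, T=0.667, ωT=2.681407, cosh=7.337046, sinh=7.268579; start (x,ẋ)=(0.087705, 0.227785) → end (x,ẋ)=(0.195408, 0.268840)
phase 3: p=0.3275, T=0.482, ωT=1.937688, cosh=3.543359, sinh=3.399323; start (x,ẋ)=(0.195408, 0.268840) → end (x,ẋ)=(0.086778, -0.852517)

1 0.4640 0.0877 0.2278
2 1.1310 0.1954 0.2688
3 1.6130 0.0868 -0.8525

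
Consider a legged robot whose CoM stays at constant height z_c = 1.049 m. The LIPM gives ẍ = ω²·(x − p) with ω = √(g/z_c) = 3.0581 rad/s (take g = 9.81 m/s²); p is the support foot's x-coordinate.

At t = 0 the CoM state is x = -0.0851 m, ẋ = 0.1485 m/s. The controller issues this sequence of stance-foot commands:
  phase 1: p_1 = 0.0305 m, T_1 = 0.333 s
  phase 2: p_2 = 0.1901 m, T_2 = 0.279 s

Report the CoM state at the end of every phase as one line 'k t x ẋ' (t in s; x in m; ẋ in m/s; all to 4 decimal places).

1 0.3330 -0.0920 -0.1931
2 0.6120 -0.2617 -1.0963

phase 1: p=0.0305, T=0.333, ωT=1.018347, cosh=1.564903, sinh=1.203712; start (x,ẋ)=(-0.085100, 0.148500) → end (x,ẋ)=(-0.091951, -0.193144)
phase 2: p=0.1901, T=0.279, ωT=0.853210, cosh=1.386607, sinh=0.960562; start (x,ẋ)=(-0.091951, -0.193144) → end (x,ẋ)=(-0.261661, -1.096338)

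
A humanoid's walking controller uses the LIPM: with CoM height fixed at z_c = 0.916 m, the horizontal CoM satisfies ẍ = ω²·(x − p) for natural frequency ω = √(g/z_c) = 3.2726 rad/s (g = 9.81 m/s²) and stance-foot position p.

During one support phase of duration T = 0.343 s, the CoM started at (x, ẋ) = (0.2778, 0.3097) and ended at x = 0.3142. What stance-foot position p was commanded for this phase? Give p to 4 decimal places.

ωT = 3.2726·0.343 = 1.122502; cosh(ωT) = 1.698998, sinh(ωT) = 1.373533
x(T) = p + (x₀−p)·cosh(ωT) + (ẋ₀/ω)·sinh(ωT) ⇒ p·(1 − cosh) = x(T) − x₀·cosh − (ẋ₀/ω)·sinh
numerator   = 0.3142 − (0.2778)·1.698998 − (0.3097/3.2726)·1.373533 = -0.287765
denominator = 1 − 1.698998 = -0.698998
p = -0.287765 / -0.698998 = 0.4117

p = 0.4117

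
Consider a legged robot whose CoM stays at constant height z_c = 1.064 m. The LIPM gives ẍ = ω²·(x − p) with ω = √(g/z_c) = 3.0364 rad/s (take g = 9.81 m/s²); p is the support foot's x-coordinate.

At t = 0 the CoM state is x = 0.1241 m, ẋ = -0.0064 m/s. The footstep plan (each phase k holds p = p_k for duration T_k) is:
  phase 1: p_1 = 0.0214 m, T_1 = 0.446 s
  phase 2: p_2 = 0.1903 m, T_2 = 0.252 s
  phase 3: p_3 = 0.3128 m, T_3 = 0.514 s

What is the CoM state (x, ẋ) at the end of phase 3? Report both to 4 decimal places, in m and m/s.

x = 1.1312, ẋ = 2.6052

phase 1: p=0.0214, T=0.446, ωT=1.354234, cosh=2.065969, sinh=1.807825; start (x,ẋ)=(0.124100, -0.006400) → end (x,ẋ)=(0.229765, 0.550527)
phase 2: p=0.1903, T=0.252, ωT=0.765173, cosh=1.307310, sinh=0.842056; start (x,ẋ)=(0.229765, 0.550527) → end (x,ẋ)=(0.394565, 0.820613)
phase 3: p=0.3128, T=0.514, ωT=1.560710, cosh=2.486093, sinh=2.276106; start (x,ẋ)=(0.394565, 0.820613) → end (x,ẋ)=(1.131212, 2.605210)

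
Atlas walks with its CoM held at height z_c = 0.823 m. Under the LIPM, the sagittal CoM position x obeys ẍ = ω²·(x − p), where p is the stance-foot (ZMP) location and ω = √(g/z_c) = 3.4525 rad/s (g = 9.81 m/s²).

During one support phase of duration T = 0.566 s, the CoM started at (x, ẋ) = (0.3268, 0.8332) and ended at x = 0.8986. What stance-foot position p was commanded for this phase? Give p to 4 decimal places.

p = 0.4279

ωT = 3.4525·0.566 = 1.954115; cosh(ωT) = 3.599680, sinh(ωT) = 3.457990
x(T) = p + (x₀−p)·cosh(ωT) + (ẋ₀/ω)·sinh(ωT) ⇒ p·(1 − cosh) = x(T) − x₀·cosh − (ẋ₀/ω)·sinh
numerator   = 0.8986 − (0.3268)·3.599680 − (0.8332/3.4525)·3.457990 = -1.112300
denominator = 1 − 3.599680 = -2.599680
p = -1.112300 / -2.599680 = 0.4279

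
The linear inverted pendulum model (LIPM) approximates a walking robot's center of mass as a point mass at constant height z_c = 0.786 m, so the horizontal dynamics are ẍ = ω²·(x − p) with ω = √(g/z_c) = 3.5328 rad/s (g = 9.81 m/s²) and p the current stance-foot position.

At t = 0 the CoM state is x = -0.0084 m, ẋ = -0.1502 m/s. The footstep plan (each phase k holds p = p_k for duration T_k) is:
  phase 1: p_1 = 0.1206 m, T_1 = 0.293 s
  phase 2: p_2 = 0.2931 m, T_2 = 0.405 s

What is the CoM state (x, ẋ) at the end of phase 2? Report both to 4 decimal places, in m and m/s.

phase 1: p=0.1206, T=0.293, ωT=1.035110, cosh=1.585302, sinh=1.230115; start (x,ẋ)=(-0.008400, -0.150200) → end (x,ẋ)=(-0.136203, -0.798714)
phase 2: p=0.2931, T=0.405, ωT=1.430784, cosh=2.210549, sinh=1.971428; start (x,ẋ)=(-0.136203, -0.798714) → end (x,ẋ)=(-1.101607, -4.755548)

x = -1.1016, ẋ = -4.7555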